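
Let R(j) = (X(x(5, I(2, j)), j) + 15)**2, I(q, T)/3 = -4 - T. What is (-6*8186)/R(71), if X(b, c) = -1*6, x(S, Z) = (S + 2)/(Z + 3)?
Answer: -16372/27 ≈ -606.37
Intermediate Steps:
I(q, T) = -12 - 3*T (I(q, T) = 3*(-4 - T) = -12 - 3*T)
x(S, Z) = (2 + S)/(3 + Z)
X(b, c) = -6
R(j) = 81 (R(j) = (-6 + 15)**2 = 9**2 = 81)
(-6*8186)/R(71) = -6*8186/81 = -49116*1/81 = -16372/27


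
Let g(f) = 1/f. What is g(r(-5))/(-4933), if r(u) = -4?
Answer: 1/19732 ≈ 5.0679e-5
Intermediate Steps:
g(r(-5))/(-4933) = 1/(-4*(-4933)) = -¼*(-1/4933) = 1/19732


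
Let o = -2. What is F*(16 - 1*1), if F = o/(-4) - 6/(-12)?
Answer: 15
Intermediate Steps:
F = 1 (F = -2/(-4) - 6/(-12) = -2*(-¼) - 6*(-1/12) = ½ + ½ = 1)
F*(16 - 1*1) = 1*(16 - 1*1) = 1*(16 - 1) = 1*15 = 15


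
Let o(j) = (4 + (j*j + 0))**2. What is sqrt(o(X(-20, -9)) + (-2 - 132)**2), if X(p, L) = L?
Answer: 13*sqrt(149) ≈ 158.69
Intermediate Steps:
o(j) = (4 + j**2)**2 (o(j) = (4 + (j**2 + 0))**2 = (4 + j**2)**2)
sqrt(o(X(-20, -9)) + (-2 - 132)**2) = sqrt((4 + (-9)**2)**2 + (-2 - 132)**2) = sqrt((4 + 81)**2 + (-134)**2) = sqrt(85**2 + 17956) = sqrt(7225 + 17956) = sqrt(25181) = 13*sqrt(149)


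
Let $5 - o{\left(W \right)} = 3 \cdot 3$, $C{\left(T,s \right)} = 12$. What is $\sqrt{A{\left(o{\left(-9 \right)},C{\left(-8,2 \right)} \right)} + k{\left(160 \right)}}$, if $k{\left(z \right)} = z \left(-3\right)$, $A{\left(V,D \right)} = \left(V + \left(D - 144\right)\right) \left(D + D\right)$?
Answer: $12 i \sqrt{26} \approx 61.188 i$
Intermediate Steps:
$o{\left(W \right)} = -4$ ($o{\left(W \right)} = 5 - 3 \cdot 3 = 5 - 9 = -4$)
$A{\left(V,D \right)} = 2 D \left(-144 + D + V\right)$ ($A{\left(V,D \right)} = \left(V + \left(-144 + D\right)\right) 2 D = \left(-144 + D + V\right) 2 D = 2 D \left(-144 + D + V\right)$)
$k{\left(z \right)} = - 3 z$
$\sqrt{A{\left(o{\left(-9 \right)},C{\left(-8,2 \right)} \right)} + k{\left(160 \right)}} = \sqrt{2 \cdot 12 \left(-144 + 12 - 4\right) - 480} = \sqrt{2 \cdot 12 \left(-136\right) - 480} = \sqrt{-3264 - 480} = \sqrt{-3744} = 12 i \sqrt{26}$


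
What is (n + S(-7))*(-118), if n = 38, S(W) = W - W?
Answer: -4484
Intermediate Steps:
S(W) = 0
(n + S(-7))*(-118) = (38 + 0)*(-118) = 38*(-118) = -4484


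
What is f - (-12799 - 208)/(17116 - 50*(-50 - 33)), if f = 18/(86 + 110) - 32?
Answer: -332776/10633 ≈ -31.297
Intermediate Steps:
f = -3127/98 (f = 18/196 - 32 = 18*(1/196) - 32 = 9/98 - 32 = -3127/98 ≈ -31.908)
f - (-12799 - 208)/(17116 - 50*(-50 - 33)) = -3127/98 - (-12799 - 208)/(17116 - 50*(-50 - 33)) = -3127/98 - (-13007)/(17116 - 50*(-83)) = -3127/98 - (-13007)/(17116 + 4150) = -3127/98 - (-13007)/21266 = -3127/98 - 1*(-13007/21266) = -3127/98 + 13007/21266 = -332776/10633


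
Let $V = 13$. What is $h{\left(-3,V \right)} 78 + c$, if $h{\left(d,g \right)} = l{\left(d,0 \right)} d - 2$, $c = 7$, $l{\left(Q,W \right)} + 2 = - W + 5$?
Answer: $-851$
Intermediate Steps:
$l{\left(Q,W \right)} = 3 - W$ ($l{\left(Q,W \right)} = -2 - \left(-5 + W\right) = 3 - W$)
$h{\left(d,g \right)} = -2 + 3 d$ ($h{\left(d,g \right)} = \left(3 - 0\right) d - 2 = \left(3 + 0\right) d - 2 = 3 d - 2 = -2 + 3 d$)
$h{\left(-3,V \right)} 78 + c = \left(-2 + 3 \left(-3\right)\right) 78 + 7 = \left(-2 - 9\right) 78 + 7 = \left(-11\right) 78 + 7 = -858 + 7 = -851$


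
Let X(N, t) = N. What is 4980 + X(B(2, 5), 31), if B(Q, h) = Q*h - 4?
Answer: 4986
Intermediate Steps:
B(Q, h) = -4 + Q*h
4980 + X(B(2, 5), 31) = 4980 + (-4 + 2*5) = 4980 + (-4 + 10) = 4980 + 6 = 4986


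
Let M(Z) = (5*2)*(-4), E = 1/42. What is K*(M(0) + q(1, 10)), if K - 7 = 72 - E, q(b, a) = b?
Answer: -43121/14 ≈ -3080.1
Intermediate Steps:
E = 1/42 ≈ 0.023810
M(Z) = -40 (M(Z) = 10*(-4) = -40)
K = 3317/42 (K = 7 + (72 - 1*1/42) = 7 + (72 - 1/42) = 7 + 3023/42 = 3317/42 ≈ 78.976)
K*(M(0) + q(1, 10)) = 3317*(-40 + 1)/42 = (3317/42)*(-39) = -43121/14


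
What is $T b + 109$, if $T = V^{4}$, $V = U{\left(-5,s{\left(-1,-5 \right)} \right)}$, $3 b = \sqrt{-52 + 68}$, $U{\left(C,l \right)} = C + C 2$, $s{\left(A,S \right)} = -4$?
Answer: $67609$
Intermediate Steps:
$U{\left(C,l \right)} = 3 C$ ($U{\left(C,l \right)} = C + 2 C = 3 C$)
$b = \frac{4}{3}$ ($b = \frac{\sqrt{-52 + 68}}{3} = \frac{\sqrt{16}}{3} = \frac{1}{3} \cdot 4 = \frac{4}{3} \approx 1.3333$)
$V = -15$ ($V = 3 \left(-5\right) = -15$)
$T = 50625$ ($T = \left(-15\right)^{4} = 50625$)
$T b + 109 = 50625 \cdot \frac{4}{3} + 109 = 67500 + 109 = 67609$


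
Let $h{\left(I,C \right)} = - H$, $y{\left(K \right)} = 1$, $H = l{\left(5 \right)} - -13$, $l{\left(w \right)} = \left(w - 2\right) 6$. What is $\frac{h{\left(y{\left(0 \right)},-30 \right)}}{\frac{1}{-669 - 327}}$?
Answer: $30876$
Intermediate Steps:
$l{\left(w \right)} = -12 + 6 w$ ($l{\left(w \right)} = \left(-2 + w\right) 6 = -12 + 6 w$)
$H = 31$ ($H = \left(-12 + 6 \cdot 5\right) - -13 = \left(-12 + 30\right) + 13 = 18 + 13 = 31$)
$h{\left(I,C \right)} = -31$ ($h{\left(I,C \right)} = \left(-1\right) 31 = -31$)
$\frac{h{\left(y{\left(0 \right)},-30 \right)}}{\frac{1}{-669 - 327}} = - \frac{31}{\frac{1}{-669 - 327}} = - \frac{31}{\frac{1}{-996}} = - \frac{31}{- \frac{1}{996}} = \left(-31\right) \left(-996\right) = 30876$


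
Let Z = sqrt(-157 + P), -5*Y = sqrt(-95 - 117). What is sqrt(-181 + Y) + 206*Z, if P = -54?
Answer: sqrt(-4525 - 10*I*sqrt(53))/5 + 206*I*sqrt(211) ≈ 0.10822 + 2978.9*I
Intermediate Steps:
Y = -2*I*sqrt(53)/5 (Y = -sqrt(-95 - 117)/5 = -2*I*sqrt(53)/5 ≈ -2.912*I)
Z = I*sqrt(211) (Z = sqrt(-157 - 54) = sqrt(-211) = I*sqrt(211) ≈ 14.526*I)
sqrt(-181 + Y) + 206*Z = sqrt(-181 - 2*I*sqrt(53)/5) + 206*(I*sqrt(211)) = sqrt(-181 - 2*I*sqrt(53)/5) + 206*I*sqrt(211)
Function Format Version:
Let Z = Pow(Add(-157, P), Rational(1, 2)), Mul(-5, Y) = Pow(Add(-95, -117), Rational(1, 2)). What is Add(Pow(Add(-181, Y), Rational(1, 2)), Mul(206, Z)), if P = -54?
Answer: Add(Mul(Rational(1, 5), Pow(Add(-4525, Mul(-10, I, Pow(53, Rational(1, 2)))), Rational(1, 2))), Mul(206, I, Pow(211, Rational(1, 2)))) ≈ Add(0.10822, Mul(2978.9, I))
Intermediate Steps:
Y = Mul(Rational(-2, 5), I, Pow(53, Rational(1, 2))) (Y = Mul(Rational(-1, 5), Pow(Add(-95, -117), Rational(1, 2))) = Mul(Rational(-1, 5), Pow(-212, Rational(1, 2))) = Mul(Rational(-1, 5), Mul(2, I, Pow(53, Rational(1, 2)))) = Mul(Rational(-2, 5), I, Pow(53, Rational(1, 2))) ≈ Mul(-2.9120, I))
Z = Mul(I, Pow(211, Rational(1, 2))) (Z = Pow(Add(-157, -54), Rational(1, 2)) = Pow(-211, Rational(1, 2)) = Mul(I, Pow(211, Rational(1, 2))) ≈ Mul(14.526, I))
Add(Pow(Add(-181, Y), Rational(1, 2)), Mul(206, Z)) = Add(Pow(Add(-181, Mul(Rational(-2, 5), I, Pow(53, Rational(1, 2)))), Rational(1, 2)), Mul(206, Mul(I, Pow(211, Rational(1, 2))))) = Add(Pow(Add(-181, Mul(Rational(-2, 5), I, Pow(53, Rational(1, 2)))), Rational(1, 2)), Mul(206, I, Pow(211, Rational(1, 2))))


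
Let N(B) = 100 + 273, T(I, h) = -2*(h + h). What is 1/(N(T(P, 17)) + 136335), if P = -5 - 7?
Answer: 1/136708 ≈ 7.3149e-6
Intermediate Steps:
P = -12
T(I, h) = -4*h
N(B) = 373
1/(N(T(P, 17)) + 136335) = 1/(373 + 136335) = 1/136708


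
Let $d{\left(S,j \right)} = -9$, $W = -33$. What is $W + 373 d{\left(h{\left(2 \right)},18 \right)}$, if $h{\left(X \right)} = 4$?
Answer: $-3390$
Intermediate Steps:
$W + 373 d{\left(h{\left(2 \right)},18 \right)} = -33 + 373 \left(-9\right) = -33 - 3357 = -3390$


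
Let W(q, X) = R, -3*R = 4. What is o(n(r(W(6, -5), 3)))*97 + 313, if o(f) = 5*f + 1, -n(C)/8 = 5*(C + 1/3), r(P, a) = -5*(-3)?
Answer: -891170/3 ≈ -2.9706e+5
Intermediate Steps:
R = -4/3 (R = -⅓*4 = -4/3 ≈ -1.3333)
W(q, X) = -4/3
r(P, a) = 15
n(C) = -40/3 - 40*C (n(C) = -40*(C + 1/3) = -40*(C + ⅓) = -40*(⅓ + C) = -8*(5/3 + 5*C) = -40/3 - 40*C)
o(f) = 1 + 5*f
o(n(r(W(6, -5), 3)))*97 + 313 = (1 + 5*(-40/3 - 40*15))*97 + 313 = (1 + 5*(-40/3 - 600))*97 + 313 = (1 + 5*(-1840/3))*97 + 313 = (1 - 9200/3)*97 + 313 = -9197/3*97 + 313 = -892109/3 + 313 = -891170/3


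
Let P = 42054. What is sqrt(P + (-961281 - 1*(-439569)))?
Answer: I*sqrt(479658) ≈ 692.57*I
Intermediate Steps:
sqrt(P + (-961281 - 1*(-439569))) = sqrt(42054 + (-961281 - 1*(-439569))) = sqrt(42054 + (-961281 + 439569)) = sqrt(42054 - 521712) = sqrt(-479658) = I*sqrt(479658)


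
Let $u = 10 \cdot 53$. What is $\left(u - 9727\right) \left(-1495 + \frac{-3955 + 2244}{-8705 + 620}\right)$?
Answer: $\frac{111149092708}{8085} \approx 1.3748 \cdot 10^{7}$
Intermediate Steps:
$u = 530$
$\left(u - 9727\right) \left(-1495 + \frac{-3955 + 2244}{-8705 + 620}\right) = \left(530 - 9727\right) \left(-1495 + \frac{-3955 + 2244}{-8705 + 620}\right) = - 9197 \left(-1495 - \frac{1711}{-8085}\right) = - 9197 \left(-1495 - - \frac{1711}{8085}\right) = - 9197 \left(-1495 + \frac{1711}{8085}\right) = \left(-9197\right) \left(- \frac{12085364}{8085}\right) = \frac{111149092708}{8085}$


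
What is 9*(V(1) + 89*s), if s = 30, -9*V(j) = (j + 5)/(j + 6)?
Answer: 168204/7 ≈ 24029.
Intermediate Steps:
V(j) = -(5 + j)/(9*(6 + j)) (V(j) = -(j + 5)/(9*(j + 6)) = -(5 + j)/(9*(6 + j)))
9*(V(1) + 89*s) = 9*((-5 - 1*1)/(9*(6 + 1)) + 89*30) = 9*((⅑)*(-5 - 1)/7 + 2670) = 9*((⅑)*(⅐)*(-6) + 2670) = 9*(-2/21 + 2670) = 9*(56068/21) = 168204/7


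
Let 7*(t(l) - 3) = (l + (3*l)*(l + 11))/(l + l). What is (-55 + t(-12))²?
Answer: 133225/49 ≈ 2718.9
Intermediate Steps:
t(l) = 3 + (l + 3*l*(11 + l))/(14*l) (t(l) = 3 + ((l + (3*l)*(l + 11))/(l + l))/7 = 3 + ((l + (3*l)*(11 + l))/((2*l)))/7 = 3 + ((l + 3*l*(11 + l))*(1/(2*l)))/7 = 3 + ((l + 3*l*(11 + l))/(2*l))/7 = 3 + (l + 3*l*(11 + l))/(14*l))
(-55 + t(-12))² = (-55 + (38/7 + (3/14)*(-12)))² = (-55 + (38/7 - 18/7))² = (-55 + 20/7)² = (-365/7)² = 133225/49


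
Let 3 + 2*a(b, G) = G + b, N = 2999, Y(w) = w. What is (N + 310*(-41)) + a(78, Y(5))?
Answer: -9671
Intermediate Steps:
a(b, G) = -3/2 + G/2 + b/2 (a(b, G) = -3/2 + (G + b)/2 = -3/2 + (G/2 + b/2) = -3/2 + G/2 + b/2)
(N + 310*(-41)) + a(78, Y(5)) = (2999 + 310*(-41)) + (-3/2 + (½)*5 + (½)*78) = (2999 - 12710) + (-3/2 + 5/2 + 39) = -9711 + 40 = -9671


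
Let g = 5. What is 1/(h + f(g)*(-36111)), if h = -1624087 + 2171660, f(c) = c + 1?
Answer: 1/330907 ≈ 3.0220e-6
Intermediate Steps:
f(c) = 1 + c
h = 547573
1/(h + f(g)*(-36111)) = 1/(547573 + (1 + 5)*(-36111)) = 1/(547573 + 6*(-36111)) = 1/(547573 - 216666) = 1/330907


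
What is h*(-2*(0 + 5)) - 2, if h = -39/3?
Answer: 128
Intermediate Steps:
h = -13 (h = -39*⅓ = -13)
h*(-2*(0 + 5)) - 2 = -(-26)*(0 + 5) - 2 = -(-26)*5 - 2 = -13*(-10) - 2 = 130 - 2 = 128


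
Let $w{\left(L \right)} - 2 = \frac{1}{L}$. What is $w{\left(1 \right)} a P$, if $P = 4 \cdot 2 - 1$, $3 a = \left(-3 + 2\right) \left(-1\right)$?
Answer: $7$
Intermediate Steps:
$w{\left(L \right)} = 2 + \frac{1}{L}$
$a = \frac{1}{3}$ ($a = \frac{\left(-3 + 2\right) \left(-1\right)}{3} = \frac{\left(-1\right) \left(-1\right)}{3} = \frac{1}{3} \cdot 1 = \frac{1}{3} \approx 0.33333$)
$P = 7$ ($P = 8 - 1 = 7$)
$w{\left(1 \right)} a P = \left(2 + 1^{-1}\right) \frac{1}{3} \cdot 7 = \left(2 + 1\right) \frac{1}{3} \cdot 7 = 3 \cdot \frac{1}{3} \cdot 7 = 1 \cdot 7 = 7$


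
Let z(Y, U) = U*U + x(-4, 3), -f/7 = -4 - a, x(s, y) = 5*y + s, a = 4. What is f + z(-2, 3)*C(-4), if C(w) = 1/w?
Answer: 51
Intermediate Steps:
x(s, y) = s + 5*y
f = 56 (f = -7*(-4 - 1*4) = -7*(-4 - 4) = -7*(-8) = 56)
z(Y, U) = 11 + U² (z(Y, U) = U*U + (-4 + 5*3) = U² + (-4 + 15) = U² + 11 = 11 + U²)
f + z(-2, 3)*C(-4) = 56 + (11 + 3²)/(-4) = 56 + (11 + 9)*(-¼) = 56 + 20*(-¼) = 56 - 5 = 51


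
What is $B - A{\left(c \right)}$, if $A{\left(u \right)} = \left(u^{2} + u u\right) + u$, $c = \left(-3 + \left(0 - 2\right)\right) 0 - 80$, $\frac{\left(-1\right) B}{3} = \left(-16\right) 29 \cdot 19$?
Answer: $13728$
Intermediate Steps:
$B = 26448$ ($B = - 3 \left(-16\right) 29 \cdot 19 = - 3 \left(\left(-464\right) 19\right) = \left(-3\right) \left(-8816\right) = 26448$)
$c = -80$ ($c = \left(-3 + \left(0 - 2\right)\right) 0 - 80 = \left(-3 - 2\right) 0 - 80 = \left(-5\right) 0 - 80 = 0 - 80 = -80$)
$A{\left(u \right)} = u + 2 u^{2}$ ($A{\left(u \right)} = \left(u^{2} + u^{2}\right) + u = 2 u^{2} + u = u + 2 u^{2}$)
$B - A{\left(c \right)} = 26448 - - 80 \left(1 + 2 \left(-80\right)\right) = 26448 - - 80 \left(1 - 160\right) = 26448 - \left(-80\right) \left(-159\right) = 26448 - 12720 = 13728$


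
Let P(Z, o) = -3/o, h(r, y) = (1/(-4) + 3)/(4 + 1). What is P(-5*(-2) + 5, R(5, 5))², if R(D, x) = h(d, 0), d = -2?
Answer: 3600/121 ≈ 29.752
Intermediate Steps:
h(r, y) = 11/20 (h(r, y) = (-¼ + 3)/5 = (11/4)*(⅕) = 11/20)
R(D, x) = 11/20
P(-5*(-2) + 5, R(5, 5))² = (-3/11/20)² = (-3*20/11)² = (-60/11)² = 3600/121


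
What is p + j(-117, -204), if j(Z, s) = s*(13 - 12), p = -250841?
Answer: -251045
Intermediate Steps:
j(Z, s) = s (j(Z, s) = s*1 = s)
p + j(-117, -204) = -250841 - 204 = -251045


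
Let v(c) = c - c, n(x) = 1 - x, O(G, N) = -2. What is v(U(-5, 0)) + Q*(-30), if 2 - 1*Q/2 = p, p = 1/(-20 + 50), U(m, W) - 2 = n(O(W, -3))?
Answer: -118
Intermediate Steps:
U(m, W) = 5 (U(m, W) = 2 + (1 - 1*(-2)) = 2 + (1 + 2) = 2 + 3 = 5)
p = 1/30 ≈ 0.033333
Q = 59/15 (Q = 4 - 2*1/30 = 4 - 1/15 = 59/15 ≈ 3.9333)
v(c) = 0
v(U(-5, 0)) + Q*(-30) = 0 + (59/15)*(-30) = 0 - 118 = -118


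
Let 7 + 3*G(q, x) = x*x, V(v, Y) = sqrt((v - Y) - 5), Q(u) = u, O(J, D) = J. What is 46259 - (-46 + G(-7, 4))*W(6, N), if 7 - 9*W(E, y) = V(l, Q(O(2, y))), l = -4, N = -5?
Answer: 416632/9 - 43*I*sqrt(11)/9 ≈ 46292.0 - 15.846*I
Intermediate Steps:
V(v, Y) = sqrt(-5 + v - Y)
G(q, x) = -7/3 + x**2/3 (G(q, x) = -7/3 + (x*x)/3 = -7/3 + x**2/3)
W(E, y) = 7/9 - I*sqrt(11)/9 (W(E, y) = 7/9 - sqrt(-5 - 4 - 1*2)/9 = 7/9 - sqrt(-5 - 4 - 2)/9 = 7/9 - I*sqrt(11)/9)
46259 - (-46 + G(-7, 4))*W(6, N) = 46259 - (-46 + (-7/3 + (1/3)*4**2))*(7/9 - I*sqrt(11)/9) = 46259 - (-46 + (-7/3 + (1/3)*16))*(7/9 - I*sqrt(11)/9) = 46259 - (-46 + (-7/3 + 16/3))*(7/9 - I*sqrt(11)/9) = 46259 - (-46 + 3)*(7/9 - I*sqrt(11)/9) = 46259 - (-43)*(7/9 - I*sqrt(11)/9) = 46259 - (-301/9 + 43*I*sqrt(11)/9) = 46259 + (301/9 - 43*I*sqrt(11)/9) = 416632/9 - 43*I*sqrt(11)/9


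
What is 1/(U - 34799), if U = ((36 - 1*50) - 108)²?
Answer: -1/19915 ≈ -5.0213e-5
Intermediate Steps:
U = 14884 (U = ((36 - 50) - 108)² = (-14 - 108)² = (-122)² = 14884)
1/(U - 34799) = 1/(14884 - 34799) = 1/(-19915) = -1/19915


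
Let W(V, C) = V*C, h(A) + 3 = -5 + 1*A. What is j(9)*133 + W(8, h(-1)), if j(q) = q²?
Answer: 10701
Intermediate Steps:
h(A) = -8 + A (h(A) = -3 + (-5 + 1*A) = -3 + (-5 + A) = -8 + A)
W(V, C) = C*V
j(9)*133 + W(8, h(-1)) = 9²*133 + (-8 - 1)*8 = 81*133 - 9*8 = 10773 - 72 = 10701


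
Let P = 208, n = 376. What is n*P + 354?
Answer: 78562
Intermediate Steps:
n*P + 354 = 376*208 + 354 = 78208 + 354 = 78562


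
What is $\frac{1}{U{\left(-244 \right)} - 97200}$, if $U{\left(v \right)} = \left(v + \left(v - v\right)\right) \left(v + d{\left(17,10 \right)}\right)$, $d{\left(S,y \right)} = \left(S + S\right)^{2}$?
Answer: $- \frac{1}{319728} \approx -3.1277 \cdot 10^{-6}$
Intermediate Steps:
$d{\left(S,y \right)} = 4 S^{2}$ ($d{\left(S,y \right)} = \left(2 S\right)^{2} = 4 S^{2}$)
$U{\left(v \right)} = v \left(1156 + v\right)$ ($U{\left(v \right)} = \left(v + \left(v - v\right)\right) \left(v + 4 \cdot 17^{2}\right) = \left(v + 0\right) \left(v + 4 \cdot 289\right) = v \left(v + 1156\right) = v \left(1156 + v\right)$)
$\frac{1}{U{\left(-244 \right)} - 97200} = \frac{1}{- 244 \left(1156 - 244\right) - 97200} = \frac{1}{\left(-244\right) 912 - 97200} = \frac{1}{-222528 - 97200} = \frac{1}{-319728} = - \frac{1}{319728}$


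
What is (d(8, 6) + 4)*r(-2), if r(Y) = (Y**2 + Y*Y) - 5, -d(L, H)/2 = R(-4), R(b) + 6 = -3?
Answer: 66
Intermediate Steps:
R(b) = -9 (R(b) = -6 - 3 = -9)
d(L, H) = 18 (d(L, H) = -2*(-9) = 18)
r(Y) = -5 + 2*Y**2 (r(Y) = (Y**2 + Y**2) - 5 = 2*Y**2 - 5 = -5 + 2*Y**2)
(d(8, 6) + 4)*r(-2) = (18 + 4)*(-5 + 2*(-2)**2) = 22*(-5 + 2*4) = 22*(-5 + 8) = 22*3 = 66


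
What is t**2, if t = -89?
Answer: 7921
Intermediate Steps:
t**2 = (-89)**2 = 7921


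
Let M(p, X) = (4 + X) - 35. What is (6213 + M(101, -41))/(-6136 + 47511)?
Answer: 6141/41375 ≈ 0.14842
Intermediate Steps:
M(p, X) = -31 + X
(6213 + M(101, -41))/(-6136 + 47511) = (6213 + (-31 - 41))/(-6136 + 47511) = (6213 - 72)/41375 = 6141*(1/41375) = 6141/41375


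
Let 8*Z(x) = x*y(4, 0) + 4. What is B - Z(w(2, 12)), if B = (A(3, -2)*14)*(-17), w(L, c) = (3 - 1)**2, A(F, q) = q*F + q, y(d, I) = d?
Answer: 3803/2 ≈ 1901.5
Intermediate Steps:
A(F, q) = q + F*q (A(F, q) = F*q + q = q + F*q)
w(L, c) = 4 (w(L, c) = 2**2 = 4)
B = 1904 (B = (-2*(1 + 3)*14)*(-17) = (-2*4*14)*(-17) = -8*14*(-17) = -112*(-17) = 1904)
Z(x) = 1/2 + x/2 (Z(x) = (x*4 + 4)/8 = (4*x + 4)/8 = (4 + 4*x)/8 = 1/2 + x/2)
B - Z(w(2, 12)) = 1904 - (1/2 + (1/2)*4) = 1904 - (1/2 + 2) = 1904 - 1*5/2 = 1904 - 5/2 = 3803/2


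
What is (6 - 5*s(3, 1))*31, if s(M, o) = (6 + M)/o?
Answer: -1209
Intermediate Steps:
s(M, o) = (6 + M)/o
(6 - 5*s(3, 1))*31 = (6 - 5*(6 + 3)/1)*31 = (6 - 5*9)*31 = (6 - 45)*31 = -39*31 = -1209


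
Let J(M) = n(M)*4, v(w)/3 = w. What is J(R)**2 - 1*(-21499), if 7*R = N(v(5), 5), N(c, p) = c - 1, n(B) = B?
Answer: 21563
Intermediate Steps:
v(w) = 3*w
N(c, p) = -1 + c
R = 2 (R = (-1 + 3*5)/7 = (-1 + 15)/7 = (1/7)*14 = 2)
J(M) = 4*M (J(M) = M*4 = 4*M)
J(R)**2 - 1*(-21499) = (4*2)**2 - 1*(-21499) = 8**2 + 21499 = 64 + 21499 = 21563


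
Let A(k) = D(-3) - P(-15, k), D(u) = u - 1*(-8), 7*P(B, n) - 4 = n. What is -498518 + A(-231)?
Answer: -3489364/7 ≈ -4.9848e+5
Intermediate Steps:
P(B, n) = 4/7 + n/7
D(u) = 8 + u (D(u) = u + 8 = 8 + u)
A(k) = 31/7 - k/7 (A(k) = (8 - 3) - (4/7 + k/7) = 5 + (-4/7 - k/7) = 31/7 - k/7)
-498518 + A(-231) = -498518 + (31/7 - ⅐*(-231)) = -498518 + (31/7 + 33) = -498518 + 262/7 = -3489364/7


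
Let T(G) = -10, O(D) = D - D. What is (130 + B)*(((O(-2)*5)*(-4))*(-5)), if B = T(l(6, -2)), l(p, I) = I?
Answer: 0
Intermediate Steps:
O(D) = 0
B = -10
(130 + B)*(((O(-2)*5)*(-4))*(-5)) = (130 - 10)*(((0*5)*(-4))*(-5)) = 120*((0*(-4))*(-5)) = 120*(0*(-5)) = 120*0 = 0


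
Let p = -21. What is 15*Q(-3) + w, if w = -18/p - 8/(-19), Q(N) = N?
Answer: -5815/133 ≈ -43.722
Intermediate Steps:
w = 170/133 (w = -18/(-21) - 8/(-19) = -18*(-1/21) - 8*(-1/19) = 6/7 + 8/19 = 170/133 ≈ 1.2782)
15*Q(-3) + w = 15*(-3) + 170/133 = -45 + 170/133 = -5815/133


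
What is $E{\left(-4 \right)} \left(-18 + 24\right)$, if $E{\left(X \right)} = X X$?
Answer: $96$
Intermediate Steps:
$E{\left(X \right)} = X^{2}$
$E{\left(-4 \right)} \left(-18 + 24\right) = \left(-4\right)^{2} \left(-18 + 24\right) = 16 \cdot 6 = 96$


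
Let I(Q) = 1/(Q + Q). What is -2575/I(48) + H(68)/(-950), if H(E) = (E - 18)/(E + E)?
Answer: -638764801/2584 ≈ -2.4720e+5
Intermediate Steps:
I(Q) = 1/(2*Q)
H(E) = (-18 + E)/(2*E) (H(E) = (-18 + E)/((2*E)) = (-18 + E)*(1/(2*E)) = (-18 + E)/(2*E))
-2575/I(48) + H(68)/(-950) = -2575/((½)/48) + ((½)*(-18 + 68)/68)/(-950) = -2575/((½)*(1/48)) + ((½)*(1/68)*50)*(-1/950) = -2575/1/96 + (25/68)*(-1/950) = -2575*96 - 1/2584 = -247200 - 1/2584 = -638764801/2584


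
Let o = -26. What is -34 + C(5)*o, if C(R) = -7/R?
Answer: 12/5 ≈ 2.4000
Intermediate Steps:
-34 + C(5)*o = -34 - 7/5*(-26) = -34 + 182/5 = 12/5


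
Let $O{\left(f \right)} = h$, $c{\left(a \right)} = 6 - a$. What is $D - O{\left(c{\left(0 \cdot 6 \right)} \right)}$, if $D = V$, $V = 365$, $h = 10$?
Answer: $355$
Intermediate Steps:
$D = 365$
$O{\left(f \right)} = 10$
$D - O{\left(c{\left(0 \cdot 6 \right)} \right)} = 365 - 10 = 355$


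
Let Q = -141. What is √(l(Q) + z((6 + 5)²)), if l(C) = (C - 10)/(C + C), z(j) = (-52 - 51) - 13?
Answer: I*√9182202/282 ≈ 10.745*I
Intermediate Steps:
z(j) = -116 (z(j) = -103 - 13 = -116)
l(C) = (-10 + C)/(2*C) (l(C) = (-10 + C)/((2*C)) = (-10 + C)*(1/(2*C)) = (-10 + C)/(2*C))
√(l(Q) + z((6 + 5)²)) = √((½)*(-10 - 141)/(-141) - 116) = √((½)*(-1/141)*(-151) - 116) = √(151/282 - 116) = √(-32561/282) = I*√9182202/282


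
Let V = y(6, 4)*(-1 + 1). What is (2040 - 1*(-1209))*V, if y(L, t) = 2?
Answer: 0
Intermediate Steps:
V = 0 (V = 2*(-1 + 1) = 2*0 = 0)
(2040 - 1*(-1209))*V = (2040 - 1*(-1209))*0 = (2040 + 1209)*0 = 3249*0 = 0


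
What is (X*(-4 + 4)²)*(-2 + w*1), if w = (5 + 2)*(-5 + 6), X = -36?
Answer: 0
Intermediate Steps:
w = 7 (w = 7*1 = 7)
(X*(-4 + 4)²)*(-2 + w*1) = (-36*(-4 + 4)²)*(-2 + 7*1) = (-36*0²)*(-2 + 7) = -36*0*5 = 0*5 = 0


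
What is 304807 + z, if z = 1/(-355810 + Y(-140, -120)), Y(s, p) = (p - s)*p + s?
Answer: 109227588449/358350 ≈ 3.0481e+5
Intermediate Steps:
Y(s, p) = s + p*(p - s) (Y(s, p) = p*(p - s) + s = s + p*(p - s))
z = -1/358350 (z = 1/(-355810 + (-140 + (-120)² - 1*(-120)*(-140))) = 1/(-355810 + (-140 + 14400 - 16800)) = 1/(-355810 - 2540) = 1/(-358350) = -1/358350 ≈ -2.7906e-6)
304807 + z = 304807 - 1/358350 = 109227588449/358350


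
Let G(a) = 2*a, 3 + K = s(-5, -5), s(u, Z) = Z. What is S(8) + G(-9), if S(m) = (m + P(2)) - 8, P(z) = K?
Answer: -26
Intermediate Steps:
K = -8 (K = -3 - 5 = -8)
P(z) = -8
S(m) = -16 + m (S(m) = (m - 8) - 8 = (-8 + m) - 8 = -16 + m)
S(8) + G(-9) = (-16 + 8) + 2*(-9) = -8 - 18 = -26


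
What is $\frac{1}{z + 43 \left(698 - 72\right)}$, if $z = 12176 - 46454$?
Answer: $- \frac{1}{7360} \approx -0.00013587$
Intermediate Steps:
$z = -34278$
$\frac{1}{z + 43 \left(698 - 72\right)} = \frac{1}{-34278 + 43 \left(698 - 72\right)} = \frac{1}{-34278 + 43 \cdot 626} = \frac{1}{-34278 + 26918} = \frac{1}{-7360} = - \frac{1}{7360}$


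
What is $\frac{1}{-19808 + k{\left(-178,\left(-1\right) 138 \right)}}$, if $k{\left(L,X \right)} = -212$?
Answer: $- \frac{1}{20020} \approx -4.995 \cdot 10^{-5}$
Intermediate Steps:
$\frac{1}{-19808 + k{\left(-178,\left(-1\right) 138 \right)}} = \frac{1}{-19808 - 212} = \frac{1}{-20020} = - \frac{1}{20020}$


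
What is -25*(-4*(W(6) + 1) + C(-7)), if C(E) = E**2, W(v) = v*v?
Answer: 2475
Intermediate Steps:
W(v) = v**2
-25*(-4*(W(6) + 1) + C(-7)) = -25*(-4*(6**2 + 1) + (-7)**2) = -25*(-4*(36 + 1) + 49) = -25*(-4*37 + 49) = -25*(-148 + 49) = -25*(-99) = 2475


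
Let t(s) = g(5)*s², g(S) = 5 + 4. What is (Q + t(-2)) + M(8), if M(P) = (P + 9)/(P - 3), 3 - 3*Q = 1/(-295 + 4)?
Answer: 176351/4365 ≈ 40.401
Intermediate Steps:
g(S) = 9
Q = 874/873 (Q = 1 - 1/(3*(-295 + 4)) = 1 - ⅓/(-291) = 1 - ⅓*(-1/291) = 1 + 1/873 = 874/873 ≈ 1.0011)
t(s) = 9*s²
M(P) = (9 + P)/(-3 + P)
(Q + t(-2)) + M(8) = (874/873 + 9*(-2)²) + (9 + 8)/(-3 + 8) = (874/873 + 9*4) + 17/5 = (874/873 + 36) + (⅕)*17 = 32302/873 + 17/5 = 176351/4365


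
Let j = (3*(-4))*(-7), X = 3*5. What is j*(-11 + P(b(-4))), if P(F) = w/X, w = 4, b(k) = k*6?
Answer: -4508/5 ≈ -901.60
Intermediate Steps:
b(k) = 6*k
X = 15
P(F) = 4/15
j = 84 (j = -12*(-7) = 84)
j*(-11 + P(b(-4))) = 84*(-11 + 4/15) = 84*(-161/15) = -4508/5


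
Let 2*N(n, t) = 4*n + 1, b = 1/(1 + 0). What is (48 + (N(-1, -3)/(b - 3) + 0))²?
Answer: 38025/16 ≈ 2376.6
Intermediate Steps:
b = 1 (b = 1/1 = 1)
N(n, t) = ½ + 2*n (N(n, t) = (4*n + 1)/2 = (1 + 4*n)/2 = ½ + 2*n)
(48 + (N(-1, -3)/(b - 3) + 0))² = (48 + ((½ + 2*(-1))/(1 - 3) + 0))² = (48 + ((½ - 2)/(-2) + 0))² = (48 + (-3/2*(-½) + 0))² = (48 + (¾ + 0))² = (48 + ¾)² = (195/4)² = 38025/16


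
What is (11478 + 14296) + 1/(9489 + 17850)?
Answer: 704635387/27339 ≈ 25774.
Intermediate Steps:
(11478 + 14296) + 1/(9489 + 17850) = 25774 + 1/27339 = 704635387/27339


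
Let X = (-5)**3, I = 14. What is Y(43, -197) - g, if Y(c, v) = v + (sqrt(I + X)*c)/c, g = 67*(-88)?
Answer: 5699 + I*sqrt(111) ≈ 5699.0 + 10.536*I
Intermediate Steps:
g = -5896
X = -125
Y(c, v) = v + I*sqrt(111) (Y(c, v) = v + (sqrt(14 - 125)*c)/c = v + (sqrt(-111)*c)/c = v + ((I*sqrt(111))*c)/c = v + (I*c*sqrt(111))/c = v + I*sqrt(111))
Y(43, -197) - g = (-197 + I*sqrt(111)) - 1*(-5896) = (-197 + I*sqrt(111)) + 5896 = 5699 + I*sqrt(111)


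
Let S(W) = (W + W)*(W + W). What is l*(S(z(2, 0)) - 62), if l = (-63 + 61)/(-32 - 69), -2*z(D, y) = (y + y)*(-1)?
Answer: -124/101 ≈ -1.2277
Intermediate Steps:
z(D, y) = y (z(D, y) = -(y + y)*(-1)/2 = -2*y*(-1)/2 = -(-1)*y = y)
l = 2/101 (l = -2/(-101) = -2*(-1/101) = 2/101 ≈ 0.019802)
S(W) = 4*W**2 (S(W) = (2*W)*(2*W) = 4*W**2)
l*(S(z(2, 0)) - 62) = 2*(4*0**2 - 62)/101 = 2*(4*0 - 62)/101 = 2*(0 - 62)/101 = (2/101)*(-62) = -124/101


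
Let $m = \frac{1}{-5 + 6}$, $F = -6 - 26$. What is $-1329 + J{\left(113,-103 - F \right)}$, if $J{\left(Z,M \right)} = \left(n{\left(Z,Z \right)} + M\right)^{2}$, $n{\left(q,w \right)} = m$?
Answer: $3571$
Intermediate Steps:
$F = -32$
$m = 1$ ($m = 1^{-1} = 1$)
$n{\left(q,w \right)} = 1$
$J{\left(Z,M \right)} = \left(1 + M\right)^{2}$
$-1329 + J{\left(113,-103 - F \right)} = -1329 + \left(1 - 71\right)^{2} = -1329 + \left(-70\right)^{2} = -1329 + 4900 = 3571$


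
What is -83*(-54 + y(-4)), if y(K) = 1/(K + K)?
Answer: 35939/8 ≈ 4492.4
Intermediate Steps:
y(K) = 1/(2*K)
-83*(-54 + y(-4)) = -83*(-54 + (½)/(-4)) = -83*(-54 + (½)*(-¼)) = -83*(-54 - ⅛) = -83*(-433/8) = 35939/8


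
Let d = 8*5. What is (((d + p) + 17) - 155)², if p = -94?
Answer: 36864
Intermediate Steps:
d = 40
(((d + p) + 17) - 155)² = (((40 - 94) + 17) - 155)² = ((-54 + 17) - 155)² = (-37 - 155)² = (-192)² = 36864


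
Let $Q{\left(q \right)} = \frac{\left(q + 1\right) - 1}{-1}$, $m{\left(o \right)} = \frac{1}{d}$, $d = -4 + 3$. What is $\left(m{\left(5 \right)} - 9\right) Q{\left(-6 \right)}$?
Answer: $-60$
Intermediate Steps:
$d = -1$
$m{\left(o \right)} = -1$ ($m{\left(o \right)} = \frac{1}{-1} = -1$)
$Q{\left(q \right)} = - q$ ($Q{\left(q \right)} = \left(\left(1 + q\right) - 1\right) \left(-1\right) = q \left(-1\right) = - q$)
$\left(m{\left(5 \right)} - 9\right) Q{\left(-6 \right)} = \left(-1 - 9\right) \left(\left(-1\right) \left(-6\right)\right) = \left(-10\right) 6 = -60$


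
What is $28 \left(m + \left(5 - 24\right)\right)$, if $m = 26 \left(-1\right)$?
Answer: $-1260$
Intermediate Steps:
$m = -26$
$28 \left(m + \left(5 - 24\right)\right) = 28 \left(-26 + \left(5 - 24\right)\right) = 28 \left(-26 - 19\right) = 28 \left(-45\right) = -1260$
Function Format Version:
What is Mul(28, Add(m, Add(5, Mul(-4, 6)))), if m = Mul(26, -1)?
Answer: -1260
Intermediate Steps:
m = -26
Mul(28, Add(m, Add(5, Mul(-4, 6)))) = Mul(28, Add(-26, Add(5, Mul(-4, 6)))) = Mul(28, Add(-26, Add(5, -24))) = Mul(28, Add(-26, -19)) = Mul(28, -45) = -1260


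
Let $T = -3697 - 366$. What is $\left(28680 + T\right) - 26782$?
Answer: $-2165$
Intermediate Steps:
$T = -4063$
$\left(28680 + T\right) - 26782 = \left(28680 - 4063\right) - 26782 = 24617 - 26782 = -2165$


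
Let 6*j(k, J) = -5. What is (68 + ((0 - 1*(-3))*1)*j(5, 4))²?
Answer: 17161/4 ≈ 4290.3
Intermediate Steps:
j(k, J) = -⅚ (j(k, J) = (⅙)*(-5) = -⅚)
(68 + ((0 - 1*(-3))*1)*j(5, 4))² = (68 + ((0 - 1*(-3))*1)*(-⅚))² = (68 + ((0 + 3)*1)*(-⅚))² = (68 + (3*1)*(-⅚))² = (68 + 3*(-⅚))² = (68 - 5/2)² = (131/2)² = 17161/4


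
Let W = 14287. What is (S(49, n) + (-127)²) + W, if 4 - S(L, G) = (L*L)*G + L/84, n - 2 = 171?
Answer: -4619443/12 ≈ -3.8495e+5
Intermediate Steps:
n = 173 (n = 2 + 171 = 173)
S(L, G) = 4 - L/84 - G*L² (S(L, G) = 4 - ((L*L)*G + L/84) = 4 - (L²*G + L*(1/84)) = 4 - (G*L² + L/84) = 4 - (L/84 + G*L²) = 4 + (-L/84 - G*L²) = 4 - L/84 - G*L²)
(S(49, n) + (-127)²) + W = ((4 - 1/84*49 - 1*173*49²) + (-127)²) + 14287 = ((4 - 7/12 - 1*173*2401) + 16129) + 14287 = ((4 - 7/12 - 415373) + 16129) + 14287 = (-4984435/12 + 16129) + 14287 = -4790887/12 + 14287 = -4619443/12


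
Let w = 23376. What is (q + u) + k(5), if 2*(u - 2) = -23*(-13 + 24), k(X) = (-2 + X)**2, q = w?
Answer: 46521/2 ≈ 23261.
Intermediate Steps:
q = 23376
u = -249/2 (u = 2 + (-23*(-13 + 24))/2 = 2 + (-23*11)/2 = 2 + (1/2)*(-253) = 2 - 253/2 = -249/2 ≈ -124.50)
(q + u) + k(5) = (23376 - 249/2) + (-2 + 5)**2 = 46503/2 + 3**2 = 46503/2 + 9 = 46521/2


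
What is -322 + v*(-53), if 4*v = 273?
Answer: -15757/4 ≈ -3939.3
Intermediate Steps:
v = 273/4 (v = (¼)*273 = 273/4 ≈ 68.250)
-322 + v*(-53) = -322 + (273/4)*(-53) = -322 - 14469/4 = -15757/4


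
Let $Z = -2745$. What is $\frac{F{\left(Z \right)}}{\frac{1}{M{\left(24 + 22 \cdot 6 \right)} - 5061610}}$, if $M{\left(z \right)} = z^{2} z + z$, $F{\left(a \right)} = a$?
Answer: $3472529310$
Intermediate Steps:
$M{\left(z \right)} = z + z^{3}$ ($M{\left(z \right)} = z^{3} + z = z + z^{3}$)
$\frac{F{\left(Z \right)}}{\frac{1}{M{\left(24 + 22 \cdot 6 \right)} - 5061610}} = - \frac{2745}{\frac{1}{\left(\left(24 + 22 \cdot 6\right) + \left(24 + 22 \cdot 6\right)^{3}\right) - 5061610}} = - \frac{2745}{\frac{1}{\left(\left(24 + 132\right) + \left(24 + 132\right)^{3}\right) - 5061610}} = - \frac{2745}{\frac{1}{\left(156 + 156^{3}\right) - 5061610}} = - \frac{2745}{\frac{1}{\left(156 + 3796416\right) - 5061610}} = - \frac{2745}{\frac{1}{3796572 - 5061610}} = - \frac{2745}{\frac{1}{-1265038}} = - \frac{2745}{- \frac{1}{1265038}} = \left(-2745\right) \left(-1265038\right) = 3472529310$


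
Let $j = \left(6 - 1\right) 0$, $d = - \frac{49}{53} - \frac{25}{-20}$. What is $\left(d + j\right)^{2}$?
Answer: $\frac{4761}{44944} \approx 0.10593$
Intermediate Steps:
$d = \frac{69}{212}$ ($d = \left(-49\right) \frac{1}{53} - - \frac{5}{4} = - \frac{49}{53} + \frac{5}{4} = \frac{69}{212} \approx 0.32547$)
$j = 0$ ($j = 5 \cdot 0 = 0$)
$\left(d + j\right)^{2} = \left(\frac{69}{212} + 0\right)^{2} = \left(\frac{69}{212}\right)^{2} = \frac{4761}{44944}$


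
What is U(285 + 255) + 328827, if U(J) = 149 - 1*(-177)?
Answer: 329153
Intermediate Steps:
U(J) = 326 (U(J) = 149 + 177 = 326)
U(285 + 255) + 328827 = 326 + 328827 = 329153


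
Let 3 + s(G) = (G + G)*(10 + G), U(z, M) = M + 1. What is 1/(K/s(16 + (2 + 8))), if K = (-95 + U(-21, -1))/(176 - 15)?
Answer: -300909/95 ≈ -3167.5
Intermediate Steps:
U(z, M) = 1 + M
s(G) = -3 + 2*G*(10 + G) (s(G) = -3 + (G + G)*(10 + G) = -3 + (2*G)*(10 + G) = -3 + 2*G*(10 + G))
K = -95/161 (K = (-95 + (1 - 1))/(176 - 15) = (-95 + 0)/161 = -95*1/161 = -95/161 ≈ -0.59006)
1/(K/s(16 + (2 + 8))) = 1/(-95/(161*(-3 + 2*(16 + (2 + 8))² + 20*(16 + (2 + 8))))) = 1/(-95/(161*(-3 + 2*(16 + 10)² + 20*(16 + 10)))) = 1/(-95/(161*(-3 + 2*26² + 20*26))) = 1/(-95/(161*(-3 + 2*676 + 520))) = 1/(-95/(161*(-3 + 1352 + 520))) = 1/(-95/161/1869) = 1/(-95/161*1/1869) = 1/(-95/300909) = -300909/95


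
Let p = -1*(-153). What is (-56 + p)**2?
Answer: 9409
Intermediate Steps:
p = 153
(-56 + p)**2 = (-56 + 153)**2 = 97**2 = 9409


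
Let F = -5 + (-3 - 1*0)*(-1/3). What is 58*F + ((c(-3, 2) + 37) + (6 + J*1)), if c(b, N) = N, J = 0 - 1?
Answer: -188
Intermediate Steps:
J = -1
F = -4 (F = -5 + (-3 + 0)*(-1*⅓) = -5 - 3*(-⅓) = -5 + 1 = -4)
58*F + ((c(-3, 2) + 37) + (6 + J*1)) = 58*(-4) + ((2 + 37) + (6 - 1*1)) = -232 + (39 + (6 - 1)) = -232 + (39 + 5) = -232 + 44 = -188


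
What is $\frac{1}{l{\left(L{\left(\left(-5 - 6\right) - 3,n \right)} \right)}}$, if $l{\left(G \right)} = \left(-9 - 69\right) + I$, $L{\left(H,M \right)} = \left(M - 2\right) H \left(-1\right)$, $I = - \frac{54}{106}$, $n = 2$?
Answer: $- \frac{53}{4161} \approx -0.012737$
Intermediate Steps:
$I = - \frac{27}{53}$ ($I = \left(-54\right) \frac{1}{106} = - \frac{27}{53} \approx -0.50943$)
$L{\left(H,M \right)} = - H \left(-2 + M\right)$ ($L{\left(H,M \right)} = \left(M - 2\right) H \left(-1\right) = \left(-2 + M\right) H \left(-1\right) = H \left(-2 + M\right) \left(-1\right) = - H \left(-2 + M\right)$)
$l{\left(G \right)} = - \frac{4161}{53}$ ($l{\left(G \right)} = \left(-9 - 69\right) - \frac{27}{53} = -78 - \frac{27}{53} = - \frac{4161}{53}$)
$\frac{1}{l{\left(L{\left(\left(-5 - 6\right) - 3,n \right)} \right)}} = \frac{1}{- \frac{4161}{53}} = - \frac{53}{4161}$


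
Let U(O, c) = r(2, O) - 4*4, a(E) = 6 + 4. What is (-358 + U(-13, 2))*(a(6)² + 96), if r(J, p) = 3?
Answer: -72716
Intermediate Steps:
a(E) = 10
U(O, c) = -13 (U(O, c) = 3 - 4*4 = 3 - 16 = -13)
(-358 + U(-13, 2))*(a(6)² + 96) = (-358 - 13)*(10² + 96) = -371*(100 + 96) = -371*196 = -72716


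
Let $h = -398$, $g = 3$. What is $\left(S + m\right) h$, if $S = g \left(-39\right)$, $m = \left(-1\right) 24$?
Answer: $56118$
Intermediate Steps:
$m = -24$
$S = -117$ ($S = 3 \left(-39\right) = -117$)
$\left(S + m\right) h = \left(-117 - 24\right) \left(-398\right) = \left(-141\right) \left(-398\right) = 56118$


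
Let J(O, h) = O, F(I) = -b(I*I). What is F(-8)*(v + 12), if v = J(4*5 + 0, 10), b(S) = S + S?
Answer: -4096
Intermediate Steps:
b(S) = 2*S
F(I) = -2*I² (F(I) = -2*I*I = -2*I²)
v = 20 (v = 4*5 + 0 = 20 + 0 = 20)
F(-8)*(v + 12) = (-2*(-8)²)*(20 + 12) = -2*64*32 = -128*32 = -4096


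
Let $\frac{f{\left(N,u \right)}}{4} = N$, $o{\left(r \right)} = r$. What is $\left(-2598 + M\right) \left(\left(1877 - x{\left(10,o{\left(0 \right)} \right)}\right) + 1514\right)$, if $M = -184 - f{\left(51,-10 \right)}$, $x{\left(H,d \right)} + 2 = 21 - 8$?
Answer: $-10092680$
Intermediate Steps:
$x{\left(H,d \right)} = 11$ ($x{\left(H,d \right)} = -2 + \left(21 - 8\right) = -2 + 13 = 11$)
$f{\left(N,u \right)} = 4 N$
$M = -388$ ($M = -184 - 4 \cdot 51 = -184 - 204 = -388$)
$\left(-2598 + M\right) \left(\left(1877 - x{\left(10,o{\left(0 \right)} \right)}\right) + 1514\right) = \left(-2598 - 388\right) \left(\left(1877 - 11\right) + 1514\right) = - 2986 \left(\left(1877 - 11\right) + 1514\right) = - 2986 \left(1866 + 1514\right) = \left(-2986\right) 3380 = -10092680$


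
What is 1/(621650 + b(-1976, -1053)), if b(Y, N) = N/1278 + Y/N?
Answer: 11502/7150230407 ≈ 1.6086e-6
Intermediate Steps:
b(Y, N) = N/1278 + Y/N (b(Y, N) = N*(1/1278) + Y/N = N/1278 + Y/N)
1/(621650 + b(-1976, -1053)) = 1/(621650 + ((1/1278)*(-1053) - 1976/(-1053))) = 1/(621650 + (-117/142 - 1976*(-1/1053))) = 1/(621650 + (-117/142 + 152/81)) = 1/(621650 + 12107/11502) = 1/(7150230407/11502) = 11502/7150230407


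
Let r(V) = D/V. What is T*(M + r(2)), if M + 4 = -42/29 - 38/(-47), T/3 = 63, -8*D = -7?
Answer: -17320527/21808 ≈ -794.23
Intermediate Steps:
D = 7/8 (D = -⅛*(-7) = 7/8 ≈ 0.87500)
T = 189 (T = 3*63 = 189)
M = -6324/1363 (M = -4 + (-42/29 - 38/(-47)) = -4 + (-42*1/29 - 38*(-1/47)) = -4 + (-42/29 + 38/47) = -4 - 872/1363 = -6324/1363 ≈ -4.6398)
r(V) = 7/(8*V)
T*(M + r(2)) = 189*(-6324/1363 + (7/8)/2) = 189*(-6324/1363 + (7/8)*(½)) = 189*(-6324/1363 + 7/16) = 189*(-91643/21808) = -17320527/21808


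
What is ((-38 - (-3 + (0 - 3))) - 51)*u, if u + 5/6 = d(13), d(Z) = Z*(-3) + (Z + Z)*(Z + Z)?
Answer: -316811/6 ≈ -52802.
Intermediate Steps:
d(Z) = -3*Z + 4*Z**2 (d(Z) = -3*Z + (2*Z)*(2*Z) = -3*Z + 4*Z**2)
u = 3817/6 (u = -5/6 + 13*(-3 + 4*13) = -5/6 + 13*(-3 + 52) = -5/6 + 13*49 = -5/6 + 637 = 3817/6 ≈ 636.17)
((-38 - (-3 + (0 - 3))) - 51)*u = ((-38 - (-3 + (0 - 3))) - 51)*(3817/6) = ((-38 - (-3 - 3)) - 51)*(3817/6) = ((-38 - 1*(-6)) - 51)*(3817/6) = ((-38 + 6) - 51)*(3817/6) = (-32 - 51)*(3817/6) = -83*3817/6 = -316811/6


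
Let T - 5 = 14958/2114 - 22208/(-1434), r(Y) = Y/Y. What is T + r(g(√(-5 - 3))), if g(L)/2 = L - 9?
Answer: 21646585/757869 ≈ 28.562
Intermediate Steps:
g(L) = -18 + 2*L (g(L) = 2*(L - 9) = 2*(-9 + L) = -18 + 2*L)
r(Y) = 1
T = 20888716/757869 (T = 5 + (14958/2114 - 22208/(-1434)) = 5 + (14958*(1/2114) - 22208*(-1/1434)) = 5 + (7479/1057 + 11104/717) = 5 + 17099371/757869 = 20888716/757869 ≈ 27.562)
T + r(g(√(-5 - 3))) = 20888716/757869 + 1 = 21646585/757869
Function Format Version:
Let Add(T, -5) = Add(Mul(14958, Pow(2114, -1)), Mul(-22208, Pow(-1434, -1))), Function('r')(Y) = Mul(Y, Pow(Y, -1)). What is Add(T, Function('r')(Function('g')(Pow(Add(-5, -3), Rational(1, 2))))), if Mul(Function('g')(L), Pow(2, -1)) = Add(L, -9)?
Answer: Rational(21646585, 757869) ≈ 28.562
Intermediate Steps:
Function('g')(L) = Add(-18, Mul(2, L)) (Function('g')(L) = Mul(2, Add(L, -9)) = Mul(2, Add(-9, L)) = Add(-18, Mul(2, L)))
Function('r')(Y) = 1
T = Rational(20888716, 757869) (T = Add(5, Add(Mul(14958, Pow(2114, -1)), Mul(-22208, Pow(-1434, -1)))) = Add(5, Add(Mul(14958, Rational(1, 2114)), Mul(-22208, Rational(-1, 1434)))) = Add(5, Add(Rational(7479, 1057), Rational(11104, 717))) = Add(5, Rational(17099371, 757869)) = Rational(20888716, 757869) ≈ 27.562)
Add(T, Function('r')(Function('g')(Pow(Add(-5, -3), Rational(1, 2))))) = Add(Rational(20888716, 757869), 1) = Rational(21646585, 757869)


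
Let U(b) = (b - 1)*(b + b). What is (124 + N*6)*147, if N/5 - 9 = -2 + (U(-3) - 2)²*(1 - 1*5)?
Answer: -8488662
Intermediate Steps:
U(b) = 2*b*(-1 + b) (U(b) = (-1 + b)*(2*b) = 2*b*(-1 + b))
N = -9645 (N = 45 + 5*(-2 + (2*(-3)*(-1 - 3) - 2)²*(1 - 1*5)) = 45 + 5*(-2 + (2*(-3)*(-4) - 2)²*(1 - 5)) = 45 + 5*(-2 + (24 - 2)²*(-4)) = 45 + 5*(-2 + 22²*(-4)) = 45 + 5*(-2 + 484*(-4)) = 45 + 5*(-2 - 1936) = 45 + 5*(-1938) = 45 - 9690 = -9645)
(124 + N*6)*147 = (124 - 9645*6)*147 = (124 - 57870)*147 = -57746*147 = -8488662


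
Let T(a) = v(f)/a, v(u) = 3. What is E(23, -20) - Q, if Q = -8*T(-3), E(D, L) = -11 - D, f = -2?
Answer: -42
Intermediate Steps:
T(a) = 3/a
Q = 8 (Q = -8*3/(-3) = -8*3*(-⅓) = -(-8) = -8*(-1) = 8)
E(23, -20) - Q = (-11 - 1*23) - 1*8 = (-11 - 23) - 8 = -34 - 8 = -42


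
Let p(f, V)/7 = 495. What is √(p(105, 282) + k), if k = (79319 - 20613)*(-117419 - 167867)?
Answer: I*√16747996451 ≈ 1.2941e+5*I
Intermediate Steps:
p(f, V) = 3465 (p(f, V) = 7*495 = 3465)
k = -16747999916 (k = 58706*(-285286) = -16747999916)
√(p(105, 282) + k) = √(3465 - 16747999916) = √(-16747996451) = I*√16747996451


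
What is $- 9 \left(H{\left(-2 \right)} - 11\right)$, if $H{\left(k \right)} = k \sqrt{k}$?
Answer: $99 + 18 i \sqrt{2} \approx 99.0 + 25.456 i$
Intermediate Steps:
$H{\left(k \right)} = k^{\frac{3}{2}}$
$- 9 \left(H{\left(-2 \right)} - 11\right) = - 9 \left(\left(-2\right)^{\frac{3}{2}} - 11\right) = - 9 \left(- 2 i \sqrt{2} - 11\right) = - 9 \left(-11 - 2 i \sqrt{2}\right) = 99 + 18 i \sqrt{2}$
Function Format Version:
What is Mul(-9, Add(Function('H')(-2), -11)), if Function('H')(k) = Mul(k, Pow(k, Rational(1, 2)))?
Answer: Add(99, Mul(18, I, Pow(2, Rational(1, 2)))) ≈ Add(99.000, Mul(25.456, I))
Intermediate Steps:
Function('H')(k) = Pow(k, Rational(3, 2))
Mul(-9, Add(Function('H')(-2), -11)) = Mul(-9, Add(Pow(-2, Rational(3, 2)), -11)) = Mul(-9, Add(Mul(-2, I, Pow(2, Rational(1, 2))), -11)) = Mul(-9, Add(-11, Mul(-2, I, Pow(2, Rational(1, 2))))) = Add(99, Mul(18, I, Pow(2, Rational(1, 2))))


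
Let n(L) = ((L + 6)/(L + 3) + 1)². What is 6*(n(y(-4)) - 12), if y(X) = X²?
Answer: -15906/361 ≈ -44.061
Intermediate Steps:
n(L) = (1 + (6 + L)/(3 + L))² (n(L) = ((6 + L)/(3 + L) + 1)² = (1 + (6 + L)/(3 + L))²)
6*(n(y(-4)) - 12) = 6*((9 + 2*(-4)²)²/(3 + (-4)²)² - 12) = 6*((9 + 2*16)²/(3 + 16)² - 12) = 6*((9 + 32)²/19² - 12) = 6*((1/361)*41² - 12) = 6*((1/361)*1681 - 12) = 6*(1681/361 - 12) = 6*(-2651/361) = -15906/361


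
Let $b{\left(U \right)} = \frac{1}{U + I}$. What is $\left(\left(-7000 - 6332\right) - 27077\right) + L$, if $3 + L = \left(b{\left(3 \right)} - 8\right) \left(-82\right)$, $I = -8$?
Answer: $- \frac{198698}{5} \approx -39740.0$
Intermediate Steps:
$b{\left(U \right)} = \frac{1}{-8 + U}$ ($b{\left(U \right)} = \frac{1}{U - 8} = \frac{1}{-8 + U}$)
$L = \frac{3347}{5}$ ($L = -3 + \left(\frac{1}{-8 + 3} - 8\right) \left(-82\right) = -3 + \left(\frac{1}{-5} - 8\right) \left(-82\right) = -3 + \left(- \frac{1}{5} - 8\right) \left(-82\right) = -3 - - \frac{3362}{5} = -3 + \frac{3362}{5} = \frac{3347}{5} \approx 669.4$)
$\left(\left(-7000 - 6332\right) - 27077\right) + L = \left(\left(-7000 - 6332\right) - 27077\right) + \frac{3347}{5} = \left(-13332 - 27077\right) + \frac{3347}{5} = -40409 + \frac{3347}{5} = - \frac{198698}{5}$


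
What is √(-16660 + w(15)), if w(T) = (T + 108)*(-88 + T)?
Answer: I*√25639 ≈ 160.12*I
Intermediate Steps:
w(T) = (-88 + T)*(108 + T) (w(T) = (108 + T)*(-88 + T) = (-88 + T)*(108 + T))
√(-16660 + w(15)) = √(-16660 + (-9504 + 15² + 20*15)) = √(-16660 + (-9504 + 225 + 300)) = √(-16660 - 8979) = √(-25639) = I*√25639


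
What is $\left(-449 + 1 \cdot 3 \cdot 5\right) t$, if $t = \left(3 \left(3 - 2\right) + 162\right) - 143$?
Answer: $-9548$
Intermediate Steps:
$t = 22$ ($t = \left(3 \cdot 1 + 162\right) - 143 = \left(3 + 162\right) - 143 = 165 - 143 = 22$)
$\left(-449 + 1 \cdot 3 \cdot 5\right) t = \left(-449 + 1 \cdot 3 \cdot 5\right) 22 = \left(-449 + 3 \cdot 5\right) 22 = \left(-449 + 15\right) 22 = \left(-434\right) 22 = -9548$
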